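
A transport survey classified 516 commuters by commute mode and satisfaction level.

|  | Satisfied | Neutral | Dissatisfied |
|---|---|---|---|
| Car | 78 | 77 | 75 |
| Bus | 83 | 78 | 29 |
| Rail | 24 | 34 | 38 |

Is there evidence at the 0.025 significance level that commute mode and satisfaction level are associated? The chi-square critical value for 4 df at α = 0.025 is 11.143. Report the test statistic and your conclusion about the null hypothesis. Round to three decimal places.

Row totals: 230, 190, 96. Column totals: 185, 189, 142. Grand total N = 516.
Expected counts (row total × column total / N):
  Car, Satisfied: 230×185/516 = 82.4612
  Car, Neutral: 230×189/516 = 84.2442
  Car, Dissatisfied: 230×142/516 = 63.2946
  Bus, Satisfied: 190×185/516 = 68.1202
  Bus, Neutral: 190×189/516 = 69.5930
  Bus, Dissatisfied: 190×142/516 = 52.2868
  Rail, Satisfied: 96×185/516 = 34.4186
  Rail, Neutral: 96×189/516 = 35.1628
  Rail, Dissatisfied: 96×142/516 = 26.4186
Contributions (O − E)²/E:
  (78 − 82.4612)²/82.4612 = 0.2414
  (77 − 84.2442)²/84.2442 = 0.6229
  (75 − 63.2946)²/63.2946 = 2.1647
  (83 − 68.1202)²/68.1202 = 3.2503
  (78 − 69.5930)²/69.5930 = 1.0156
  (29 − 52.2868)²/52.2868 = 10.3712
  (24 − 34.4186)²/34.4186 = 3.1537
  (34 − 35.1628)²/35.1628 = 0.0385
  (38 − 26.4186)²/26.4186 = 5.0771
χ² = 0.2414 + 0.6229 + 2.1647 + 3.2503 + 1.0156 + 10.3712 + 3.1537 + 0.0385 + 5.0771 = 25.935
df = (3−1)(3−1) = 4. Since 25.935 > 11.143, reject the null hypothesis of independence at α = 0.025.

25.935; reject H₀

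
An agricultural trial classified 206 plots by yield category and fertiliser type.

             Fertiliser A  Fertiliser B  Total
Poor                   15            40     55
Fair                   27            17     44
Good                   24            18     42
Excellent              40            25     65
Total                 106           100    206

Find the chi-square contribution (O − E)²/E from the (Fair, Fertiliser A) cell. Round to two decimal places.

0.84

Row total (Fair) = 44; column total (Fertiliser A) = 106; N = 206.
Expected count E = 44 × 106 / 206 = 22.6408.
Contribution = (O − E)²/E = (27 − 22.6408)² / 22.6408 = 0.84.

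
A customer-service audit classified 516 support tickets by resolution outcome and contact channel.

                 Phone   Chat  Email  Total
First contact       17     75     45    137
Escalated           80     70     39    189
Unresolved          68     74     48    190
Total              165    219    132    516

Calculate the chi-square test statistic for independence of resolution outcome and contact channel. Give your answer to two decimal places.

Grand total N = 516.
Expected counts (row total × column total / N):
  First contact, Phone: 137×165/516 = 43.8081
  First contact, Chat: 137×219/516 = 58.1453
  First contact, Email: 137×132/516 = 35.0465
  Escalated, Phone: 189×165/516 = 60.4360
  Escalated, Chat: 189×219/516 = 80.2151
  Escalated, Email: 189×132/516 = 48.3488
  Unresolved, Phone: 190×165/516 = 60.7558
  Unresolved, Chat: 190×219/516 = 80.6395
  Unresolved, Email: 190×132/516 = 48.6047
Contributions (O − E)²/E:
  (17 − 43.8081)²/43.8081 = 16.4051
  (75 − 58.1453)²/58.1453 = 4.8857
  (45 − 35.0465)²/35.0465 = 2.8269
  (80 − 60.4360)²/60.4360 = 6.3331
  (70 − 80.2151)²/80.2151 = 1.3009
  (39 − 48.3488)²/48.3488 = 1.8077
  (68 − 60.7558)²/60.7558 = 0.8638
  (74 − 80.6395)²/80.6395 = 0.5467
  (48 − 48.6047)²/48.6047 = 0.0075
χ² = 16.4051 + 4.8857 + 2.8269 + 6.3331 + 1.3009 + 1.8077 + 0.8638 + 0.5467 + 0.0075 = 34.98

34.98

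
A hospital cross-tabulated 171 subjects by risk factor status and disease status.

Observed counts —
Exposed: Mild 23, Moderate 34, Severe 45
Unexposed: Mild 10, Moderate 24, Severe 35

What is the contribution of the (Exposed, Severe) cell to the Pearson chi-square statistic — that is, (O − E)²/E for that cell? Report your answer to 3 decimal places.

0.155

Row total (Exposed) = 102; column total (Severe) = 80; N = 171.
Expected count E = 102 × 80 / 171 = 47.7193.
Contribution = (O − E)²/E = (45 − 47.7193)² / 47.7193 = 0.155.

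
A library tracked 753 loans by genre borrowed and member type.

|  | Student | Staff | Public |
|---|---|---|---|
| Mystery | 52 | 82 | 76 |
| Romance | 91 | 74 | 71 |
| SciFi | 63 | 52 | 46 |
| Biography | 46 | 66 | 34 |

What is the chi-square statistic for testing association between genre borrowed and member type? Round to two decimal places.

19.16

Row totals: 210, 236, 161, 146. Column totals: 252, 274, 227. Grand total N = 753.
Expected counts (row total × column total / N):
  Mystery, Student: 210×252/753 = 70.2789
  Mystery, Staff: 210×274/753 = 76.4143
  Mystery, Public: 210×227/753 = 63.3068
  Romance, Student: 236×252/753 = 78.9801
  Romance, Staff: 236×274/753 = 85.8752
  Romance, Public: 236×227/753 = 71.1448
  SciFi, Student: 161×252/753 = 53.8805
  SciFi, Staff: 161×274/753 = 58.5843
  SciFi, Public: 161×227/753 = 48.5352
  Biography, Student: 146×252/753 = 48.8606
  Biography, Staff: 146×274/753 = 53.1262
  Biography, Public: 146×227/753 = 44.0133
Contributions (O − E)²/E:
  (52 − 70.2789)²/70.2789 = 4.7542
  (82 − 76.4143)²/76.4143 = 0.4083
  (76 − 63.3068)²/63.3068 = 2.5450
  (91 − 78.9801)²/78.9801 = 1.8293
  (74 − 85.8752)²/85.8752 = 1.6422
  (71 − 71.1448)²/71.1448 = 0.0003
  (63 − 53.8805)²/53.8805 = 1.5435
  (52 − 58.5843)²/58.5843 = 0.7400
  (46 − 48.5352)²/48.5352 = 0.1324
  (46 − 48.8606)²/48.8606 = 0.1675
  (66 − 53.1262)²/53.1262 = 3.1196
  (34 − 44.0133)²/44.0133 = 2.2781
χ² = 4.7542 + 0.4083 + 2.5450 + 1.8293 + 1.6422 + 0.0003 + 1.5435 + 0.7400 + 0.1324 + 0.1675 + 3.1196 + 2.2781 = 19.16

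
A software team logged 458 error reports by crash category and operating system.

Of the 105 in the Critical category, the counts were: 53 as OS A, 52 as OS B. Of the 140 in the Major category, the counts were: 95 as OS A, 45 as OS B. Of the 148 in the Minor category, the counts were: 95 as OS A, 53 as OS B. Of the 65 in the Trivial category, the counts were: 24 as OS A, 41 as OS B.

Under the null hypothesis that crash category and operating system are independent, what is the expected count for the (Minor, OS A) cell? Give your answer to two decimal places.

Row total (Minor) = 148; column total (OS A) = 267; grand total N = 458.
Expected count = (row total × column total) / N = 148 × 267 / 458 = 86.28.

86.28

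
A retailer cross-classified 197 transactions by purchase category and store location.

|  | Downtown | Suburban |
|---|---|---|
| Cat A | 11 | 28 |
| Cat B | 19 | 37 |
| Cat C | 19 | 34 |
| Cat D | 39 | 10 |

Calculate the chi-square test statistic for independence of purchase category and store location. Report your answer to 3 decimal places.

32.738

Row totals: 39, 56, 53, 49. Column totals: 88, 109. Grand total N = 197.
Expected counts (row total × column total / N):
  Cat A, Downtown: 39×88/197 = 17.4213
  Cat A, Suburban: 39×109/197 = 21.5787
  Cat B, Downtown: 56×88/197 = 25.0152
  Cat B, Suburban: 56×109/197 = 30.9848
  Cat C, Downtown: 53×88/197 = 23.6751
  Cat C, Suburban: 53×109/197 = 29.3249
  Cat D, Downtown: 49×88/197 = 21.8883
  Cat D, Suburban: 49×109/197 = 27.1117
Contributions (O − E)²/E:
  (11 − 17.4213)²/17.4213 = 2.3668
  (28 − 21.5787)²/21.5787 = 1.9108
  (19 − 25.0152)²/25.0152 = 1.4464
  (37 − 30.9848)²/30.9848 = 1.1678
  (19 − 23.6751)²/23.6751 = 0.9232
  (34 − 29.3249)²/29.3249 = 0.7453
  (39 − 21.8883)²/21.8883 = 13.3775
  (10 − 27.1117)²/27.1117 = 10.8001
χ² = 2.3668 + 1.9108 + 1.4464 + 1.1678 + 0.9232 + 0.7453 + 13.3775 + 10.8001 = 32.738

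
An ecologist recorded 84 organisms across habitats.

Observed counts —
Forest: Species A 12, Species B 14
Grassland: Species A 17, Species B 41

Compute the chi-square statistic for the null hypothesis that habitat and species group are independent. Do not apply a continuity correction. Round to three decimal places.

Row totals: 26, 58. Column totals: 29, 55. Grand total N = 84.
Expected counts (row total × column total / N):
  Forest, Species A: 26×29/84 = 8.9762
  Forest, Species B: 26×55/84 = 17.0238
  Grassland, Species A: 58×29/84 = 20.0238
  Grassland, Species B: 58×55/84 = 37.9762
Contributions (O − E)²/E:
  (12 − 8.9762)²/8.9762 = 1.0186
  (14 − 17.0238)²/17.0238 = 0.5371
  (17 − 20.0238)²/20.0238 = 0.4566
  (41 − 37.9762)²/37.9762 = 0.2408
χ² = 1.0186 + 0.5371 + 0.4566 + 0.2408 = 2.253

2.253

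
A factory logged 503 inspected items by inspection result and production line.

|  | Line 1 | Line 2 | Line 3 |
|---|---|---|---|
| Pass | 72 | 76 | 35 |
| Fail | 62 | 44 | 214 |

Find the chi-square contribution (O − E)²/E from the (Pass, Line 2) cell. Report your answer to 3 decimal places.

23.959

Row total (Pass) = 183; column total (Line 2) = 120; N = 503.
Expected count E = 183 × 120 / 503 = 43.65805.
Contribution = (O − E)²/E = (76 − 43.65805)² / 43.65805 = 23.959.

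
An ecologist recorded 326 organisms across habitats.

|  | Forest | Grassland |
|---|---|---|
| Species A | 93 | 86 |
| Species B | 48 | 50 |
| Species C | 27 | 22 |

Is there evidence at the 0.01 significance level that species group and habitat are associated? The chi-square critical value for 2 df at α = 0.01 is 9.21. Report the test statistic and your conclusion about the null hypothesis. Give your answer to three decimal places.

Row totals: 179, 98, 49. Column totals: 168, 158. Grand total N = 326.
Expected counts (row total × column total / N):
  Species A, Forest: 179×168/326 = 92.2454
  Species A, Grassland: 179×158/326 = 86.7546
  Species B, Forest: 98×168/326 = 50.5031
  Species B, Grassland: 98×158/326 = 47.4969
  Species C, Forest: 49×168/326 = 25.2515
  Species C, Grassland: 49×158/326 = 23.7485
Contributions (O − E)²/E:
  (93 − 92.2454)²/92.2454 = 0.0062
  (86 − 86.7546)²/86.7546 = 0.0066
  (48 − 50.5031)²/50.5031 = 0.1241
  (50 − 47.4969)²/47.4969 = 0.1319
  (27 − 25.2515)²/25.2515 = 0.1211
  (22 − 23.7485)²/23.7485 = 0.1287
χ² = 0.0062 + 0.0066 + 0.1241 + 0.1319 + 0.1211 + 0.1287 = 0.519
df = (3−1)(2−1) = 2. Since 0.519 < 9.21, fail to reject the null hypothesis of independence at α = 0.01.

0.519; fail to reject H₀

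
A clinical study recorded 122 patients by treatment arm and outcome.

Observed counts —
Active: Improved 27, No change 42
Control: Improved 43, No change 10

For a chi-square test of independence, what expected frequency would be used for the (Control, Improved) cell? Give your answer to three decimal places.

Row total (Control) = 53; column total (Improved) = 70; grand total N = 122.
Expected count = (row total × column total) / N = 53 × 70 / 122 = 30.410.

30.410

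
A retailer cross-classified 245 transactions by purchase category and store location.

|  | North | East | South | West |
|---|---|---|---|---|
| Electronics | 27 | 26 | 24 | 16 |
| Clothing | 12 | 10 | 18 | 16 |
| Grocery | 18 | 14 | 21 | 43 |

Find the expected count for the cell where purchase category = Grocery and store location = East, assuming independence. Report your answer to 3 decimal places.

19.592

Row total (Grocery) = 96; column total (East) = 50; grand total N = 245.
Expected count = (row total × column total) / N = 96 × 50 / 245 = 19.592.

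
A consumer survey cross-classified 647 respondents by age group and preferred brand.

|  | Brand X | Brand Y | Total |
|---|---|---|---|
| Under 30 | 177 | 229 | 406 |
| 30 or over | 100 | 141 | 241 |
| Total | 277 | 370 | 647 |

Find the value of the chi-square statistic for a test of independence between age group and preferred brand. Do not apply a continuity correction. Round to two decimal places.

Grand total N = 647.
Expected counts (row total × column total / N):
  Under 30, Brand X: 406×277/647 = 173.821
  Under 30, Brand Y: 406×370/647 = 232.179
  30 or over, Brand X: 241×277/647 = 103.179
  30 or over, Brand Y: 241×370/647 = 137.821
Contributions (O − E)²/E:
  (177 − 173.821)²/173.821 = 0.0581
  (229 − 232.179)²/232.179 = 0.0435
  (100 − 103.179)²/103.179 = 0.0979
  (141 − 137.821)²/137.821 = 0.0733
χ² = 0.0581 + 0.0435 + 0.0979 + 0.0733 = 0.27

0.27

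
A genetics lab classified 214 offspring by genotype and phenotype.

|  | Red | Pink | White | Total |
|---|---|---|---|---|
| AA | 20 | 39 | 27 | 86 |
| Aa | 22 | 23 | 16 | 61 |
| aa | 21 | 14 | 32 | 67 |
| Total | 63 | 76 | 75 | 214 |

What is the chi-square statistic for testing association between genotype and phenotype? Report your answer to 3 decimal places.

Grand total N = 214.
Expected counts (row total × column total / N):
  AA, Red: 86×63/214 = 25.3178
  AA, Pink: 86×76/214 = 30.5421
  AA, White: 86×75/214 = 30.1402
  Aa, Red: 61×63/214 = 17.9579
  Aa, Pink: 61×76/214 = 21.6636
  Aa, White: 61×75/214 = 21.3785
  aa, Red: 67×63/214 = 19.7243
  aa, Pink: 67×76/214 = 23.7944
  aa, White: 67×75/214 = 23.4813
Contributions (O − E)²/E:
  (20 − 25.3178)²/25.3178 = 1.1170
  (39 − 30.5421)²/30.5421 = 2.3422
  (27 − 30.1402)²/30.1402 = 0.3272
  (22 − 17.9579)²/17.9579 = 0.9098
  (23 − 21.6636)²/21.6636 = 0.0824
  (16 − 21.3785)²/21.3785 = 1.3531
  (21 − 19.7243)²/19.7243 = 0.0825
  (14 − 23.7944)²/23.7944 = 4.0316
  (32 − 23.4813)²/23.4813 = 3.0905
χ² = 1.1170 + 2.3422 + 0.3272 + 0.9098 + 0.0824 + 1.3531 + 0.0825 + 4.0316 + 3.0905 = 13.336

13.336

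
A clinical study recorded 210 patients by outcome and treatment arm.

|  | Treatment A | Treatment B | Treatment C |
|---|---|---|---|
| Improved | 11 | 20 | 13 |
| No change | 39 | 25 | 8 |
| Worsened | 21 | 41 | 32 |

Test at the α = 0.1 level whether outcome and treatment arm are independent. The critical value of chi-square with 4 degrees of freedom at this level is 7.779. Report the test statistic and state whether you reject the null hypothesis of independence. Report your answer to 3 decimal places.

Row totals: 44, 72, 94. Column totals: 71, 86, 53. Grand total N = 210.
Expected counts (row total × column total / N):
  Improved, Treatment A: 44×71/210 = 14.8762
  Improved, Treatment B: 44×86/210 = 18.0190
  Improved, Treatment C: 44×53/210 = 11.1048
  No change, Treatment A: 72×71/210 = 24.3429
  No change, Treatment B: 72×86/210 = 29.4857
  No change, Treatment C: 72×53/210 = 18.1714
  Worsened, Treatment A: 94×71/210 = 31.7810
  Worsened, Treatment B: 94×86/210 = 38.4952
  Worsened, Treatment C: 94×53/210 = 23.7238
Contributions (O − E)²/E:
  (11 − 14.8762)²/14.8762 = 1.0100
  (20 − 18.0190)²/18.0190 = 0.2178
  (13 − 11.1048)²/11.1048 = 0.3234
  (39 − 24.3429)²/24.3429 = 8.8252
  (25 − 29.4857)²/29.4857 = 0.6824
  (8 − 18.1714)²/18.1714 = 5.6934
  (21 − 31.7810)²/31.7810 = 3.6572
  (41 − 38.4952)²/38.4952 = 0.1630
  (32 − 23.7238)²/23.7238 = 2.8872
χ² = 1.0100 + 0.2178 + 0.3234 + 8.8252 + 0.6824 + 5.6934 + 3.6572 + 0.1630 + 2.8872 = 23.460
df = (3−1)(3−1) = 4. Since 23.460 > 7.779, reject the null hypothesis of independence at α = 0.1.

23.460; reject H₀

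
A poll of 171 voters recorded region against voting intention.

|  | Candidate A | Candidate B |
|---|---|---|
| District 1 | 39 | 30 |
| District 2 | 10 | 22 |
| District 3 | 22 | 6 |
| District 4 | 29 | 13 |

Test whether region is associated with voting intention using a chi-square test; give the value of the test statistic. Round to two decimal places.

16.47

Row totals: 69, 32, 28, 42. Column totals: 100, 71. Grand total N = 171.
Expected counts (row total × column total / N):
  District 1, Candidate A: 69×100/171 = 40.351
  District 1, Candidate B: 69×71/171 = 28.649
  District 2, Candidate A: 32×100/171 = 18.713
  District 2, Candidate B: 32×71/171 = 13.287
  District 3, Candidate A: 28×100/171 = 16.374
  District 3, Candidate B: 28×71/171 = 11.626
  District 4, Candidate A: 42×100/171 = 24.561
  District 4, Candidate B: 42×71/171 = 17.439
Contributions (O − E)²/E:
  (39 − 40.351)²/40.351 = 0.0452
  (30 − 28.649)²/28.649 = 0.0637
  (10 − 18.713)²/18.713 = 4.0569
  (22 − 13.287)²/13.287 = 5.7136
  (22 − 16.374)²/16.374 = 1.9331
  (6 − 11.626)²/11.626 = 2.7225
  (29 − 24.561)²/24.561 = 0.8023
  (13 − 17.439)²/17.439 = 1.1299
χ² = 0.0452 + 0.0637 + 4.0569 + 5.7136 + 1.9331 + 2.7225 + 0.8023 + 1.1299 = 16.47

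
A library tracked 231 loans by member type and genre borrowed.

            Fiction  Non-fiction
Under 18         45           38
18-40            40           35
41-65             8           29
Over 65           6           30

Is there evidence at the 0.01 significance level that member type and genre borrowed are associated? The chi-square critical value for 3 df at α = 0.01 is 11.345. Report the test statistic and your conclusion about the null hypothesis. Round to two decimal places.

24.63; reject H₀

Row totals: 83, 75, 37, 36. Column totals: 99, 132. Grand total N = 231.
Expected counts (row total × column total / N):
  Under 18, Fiction: 83×99/231 = 35.571
  Under 18, Non-fiction: 83×132/231 = 47.429
  18-40, Fiction: 75×99/231 = 32.143
  18-40, Non-fiction: 75×132/231 = 42.857
  41-65, Fiction: 37×99/231 = 15.857
  41-65, Non-fiction: 37×132/231 = 21.143
  Over 65, Fiction: 36×99/231 = 15.429
  Over 65, Non-fiction: 36×132/231 = 20.571
Contributions (O − E)²/E:
  (45 − 35.571)²/35.571 = 2.4994
  (38 − 47.429)²/47.429 = 1.8745
  (40 − 32.143)²/32.143 = 1.9206
  (35 − 42.857)²/42.857 = 1.4404
  (8 − 15.857)²/15.857 = 3.8931
  (29 − 21.143)²/21.143 = 2.9198
  (6 − 15.429)²/15.429 = 5.7623
  (30 − 20.571)²/20.571 = 4.3219
χ² = 2.4994 + 1.8745 + 1.9206 + 1.4404 + 3.8931 + 2.9198 + 5.7623 + 4.3219 = 24.63
df = (4−1)(2−1) = 3. Since 24.63 > 11.345, reject the null hypothesis of independence at α = 0.01.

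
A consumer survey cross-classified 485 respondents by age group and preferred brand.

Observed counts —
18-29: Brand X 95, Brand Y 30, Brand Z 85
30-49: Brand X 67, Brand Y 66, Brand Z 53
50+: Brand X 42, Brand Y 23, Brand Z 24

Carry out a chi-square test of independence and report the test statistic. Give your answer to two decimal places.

Row totals: 210, 186, 89. Column totals: 204, 119, 162. Grand total N = 485.
Expected counts (row total × column total / N):
  18-29, Brand X: 210×204/485 = 88.330
  18-29, Brand Y: 210×119/485 = 51.526
  18-29, Brand Z: 210×162/485 = 70.144
  30-49, Brand X: 186×204/485 = 78.235
  30-49, Brand Y: 186×119/485 = 45.637
  30-49, Brand Z: 186×162/485 = 62.128
  50+, Brand X: 89×204/485 = 37.435
  50+, Brand Y: 89×119/485 = 21.837
  50+, Brand Z: 89×162/485 = 29.728
Contributions (O − E)²/E:
  (95 − 88.330)²/88.330 = 0.5037
  (30 − 51.526)²/51.526 = 8.9929
  (85 − 70.144)²/70.144 = 3.1464
  (67 − 78.235)²/78.235 = 1.6134
  (66 − 45.637)²/45.637 = 9.0859
  (53 − 62.128)²/62.128 = 1.3411
  (42 − 37.435)²/37.435 = 0.5567
  (23 − 21.837)²/21.837 = 0.0619
  (24 − 29.728)²/29.728 = 1.1037
χ² = 0.5037 + 8.9929 + 3.1464 + 1.6134 + 9.0859 + 1.3411 + 0.5567 + 0.0619 + 1.1037 = 26.41

26.41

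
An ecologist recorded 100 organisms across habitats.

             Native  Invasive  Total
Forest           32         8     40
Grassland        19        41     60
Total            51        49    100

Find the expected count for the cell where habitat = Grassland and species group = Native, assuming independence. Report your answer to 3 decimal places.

30.600

Row total (Grassland) = 60; column total (Native) = 51; grand total N = 100.
Expected count = (row total × column total) / N = 60 × 51 / 100 = 30.600.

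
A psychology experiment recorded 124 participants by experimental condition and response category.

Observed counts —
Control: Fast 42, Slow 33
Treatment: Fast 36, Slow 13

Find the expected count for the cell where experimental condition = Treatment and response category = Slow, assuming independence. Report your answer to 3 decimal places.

18.177

Row total (Treatment) = 49; column total (Slow) = 46; grand total N = 124.
Expected count = (row total × column total) / N = 49 × 46 / 124 = 18.177.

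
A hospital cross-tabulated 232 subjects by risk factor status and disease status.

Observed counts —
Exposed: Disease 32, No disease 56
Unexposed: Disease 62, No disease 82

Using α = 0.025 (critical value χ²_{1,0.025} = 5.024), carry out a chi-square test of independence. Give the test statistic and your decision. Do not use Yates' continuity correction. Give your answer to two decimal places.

1.01; fail to reject H₀

Row totals: 88, 144. Column totals: 94, 138. Grand total N = 232.
Expected counts (row total × column total / N):
  Exposed, Disease: 88×94/232 = 35.655
  Exposed, No disease: 88×138/232 = 52.345
  Unexposed, Disease: 144×94/232 = 58.345
  Unexposed, No disease: 144×138/232 = 85.655
Contributions (O − E)²/E:
  (32 − 35.655)²/35.655 = 0.3747
  (56 − 52.345)²/52.345 = 0.2552
  (62 − 58.345)²/58.345 = 0.2290
  (82 − 85.655)²/85.655 = 0.1560
χ² = 0.3747 + 0.2552 + 0.2290 + 0.1560 = 1.01
df = (2−1)(2−1) = 1. Since 1.01 < 5.024, fail to reject the null hypothesis of independence at α = 0.025.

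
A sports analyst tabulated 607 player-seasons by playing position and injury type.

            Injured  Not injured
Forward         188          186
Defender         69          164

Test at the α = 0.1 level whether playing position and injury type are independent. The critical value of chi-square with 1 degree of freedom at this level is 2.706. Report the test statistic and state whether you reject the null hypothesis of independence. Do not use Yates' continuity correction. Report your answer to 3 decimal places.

25.085; reject H₀

Row totals: 374, 233. Column totals: 257, 350. Grand total N = 607.
Expected counts (row total × column total / N):
  Forward, Injured: 374×257/607 = 158.3493
  Forward, Not injured: 374×350/607 = 215.6507
  Defender, Injured: 233×257/607 = 98.6507
  Defender, Not injured: 233×350/607 = 134.3493
Contributions (O − E)²/E:
  (188 − 158.3493)²/158.3493 = 5.5521
  (186 − 215.6507)²/215.6507 = 4.0768
  (69 − 98.6507)²/98.6507 = 8.9119
  (164 − 134.3493)²/134.3493 = 6.5439
χ² = 5.5521 + 4.0768 + 8.9119 + 6.5439 = 25.085
df = (2−1)(2−1) = 1. Since 25.085 > 2.706, reject the null hypothesis of independence at α = 0.1.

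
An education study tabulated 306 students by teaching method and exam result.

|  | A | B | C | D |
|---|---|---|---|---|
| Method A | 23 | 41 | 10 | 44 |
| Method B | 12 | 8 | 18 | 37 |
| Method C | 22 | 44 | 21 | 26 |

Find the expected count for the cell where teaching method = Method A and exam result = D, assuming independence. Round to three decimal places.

41.261

Row total (Method A) = 118; column total (D) = 107; grand total N = 306.
Expected count = (row total × column total) / N = 118 × 107 / 306 = 41.261.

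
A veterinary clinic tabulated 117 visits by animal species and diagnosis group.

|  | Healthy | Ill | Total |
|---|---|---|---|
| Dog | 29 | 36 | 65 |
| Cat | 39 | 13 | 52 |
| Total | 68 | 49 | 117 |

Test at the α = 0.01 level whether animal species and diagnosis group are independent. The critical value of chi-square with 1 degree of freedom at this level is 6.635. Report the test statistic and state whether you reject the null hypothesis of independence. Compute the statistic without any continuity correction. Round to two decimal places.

Grand total N = 117.
Expected counts (row total × column total / N):
  Dog, Healthy: 65×68/117 = 37.778
  Dog, Ill: 65×49/117 = 27.222
  Cat, Healthy: 52×68/117 = 30.222
  Cat, Ill: 52×49/117 = 21.778
Contributions (O − E)²/E:
  (29 − 37.778)²/37.778 = 2.0396
  (36 − 27.222)²/27.222 = 2.8306
  (39 − 30.222)²/30.222 = 2.5496
  (13 − 21.778)²/21.778 = 3.5381
χ² = 2.0396 + 2.8306 + 2.5496 + 3.5381 = 10.96
df = (2−1)(2−1) = 1. Since 10.96 > 6.635, reject the null hypothesis of independence at α = 0.01.

10.96; reject H₀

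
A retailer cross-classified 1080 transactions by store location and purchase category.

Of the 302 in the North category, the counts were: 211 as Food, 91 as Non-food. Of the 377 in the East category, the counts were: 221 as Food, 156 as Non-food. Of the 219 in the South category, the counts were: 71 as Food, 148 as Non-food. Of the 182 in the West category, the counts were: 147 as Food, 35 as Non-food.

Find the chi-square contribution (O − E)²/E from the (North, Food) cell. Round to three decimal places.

4.704

Row total (North) = 302; column total (Food) = 650; N = 1080.
Expected count E = 302 × 650 / 1080 = 181.75926.
Contribution = (O − E)²/E = (211 − 181.75926)² / 181.75926 = 4.704.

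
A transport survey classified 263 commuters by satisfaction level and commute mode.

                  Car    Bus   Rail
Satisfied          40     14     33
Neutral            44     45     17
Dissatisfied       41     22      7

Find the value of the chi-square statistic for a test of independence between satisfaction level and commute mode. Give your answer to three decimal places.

Row totals: 87, 106, 70. Column totals: 125, 81, 57. Grand total N = 263.
Expected counts (row total × column total / N):
  Satisfied, Car: 87×125/263 = 41.3498
  Satisfied, Bus: 87×81/263 = 26.7947
  Satisfied, Rail: 87×57/263 = 18.8555
  Neutral, Car: 106×125/263 = 50.3802
  Neutral, Bus: 106×81/263 = 32.6464
  Neutral, Rail: 106×57/263 = 22.9734
  Dissatisfied, Car: 70×125/263 = 33.2700
  Dissatisfied, Bus: 70×81/263 = 21.5589
  Dissatisfied, Rail: 70×57/263 = 15.1711
Contributions (O − E)²/E:
  (40 − 41.3498)²/41.3498 = 0.0441
  (14 − 26.7947)²/26.7947 = 6.1096
  (33 − 18.8555)²/18.8555 = 10.6105
  (44 − 50.3802)²/50.3802 = 0.8080
  (45 − 32.6464)²/32.6464 = 4.6747
  (17 − 22.9734)²/22.9734 = 1.5532
  (41 − 33.2700)²/33.2700 = 1.7960
  (22 − 21.5589)²/21.5589 = 0.0090
  (7 − 15.1711)²/15.1711 = 4.4009
χ² = 0.0441 + 6.1096 + 10.6105 + 0.8080 + 4.6747 + 1.5532 + 1.7960 + 0.0090 + 4.4009 = 30.006

30.006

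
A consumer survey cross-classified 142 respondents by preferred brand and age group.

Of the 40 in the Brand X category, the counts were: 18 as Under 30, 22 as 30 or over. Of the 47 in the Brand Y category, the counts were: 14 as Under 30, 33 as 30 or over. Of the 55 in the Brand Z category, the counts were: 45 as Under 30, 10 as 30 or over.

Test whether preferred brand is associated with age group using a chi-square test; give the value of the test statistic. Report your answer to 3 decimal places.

Row totals: 40, 47, 55. Column totals: 77, 65. Grand total N = 142.
Expected counts (row total × column total / N):
  Brand X, Under 30: 40×77/142 = 21.6901
  Brand X, 30 or over: 40×65/142 = 18.3099
  Brand Y, Under 30: 47×77/142 = 25.4859
  Brand Y, 30 or over: 47×65/142 = 21.5141
  Brand Z, Under 30: 55×77/142 = 29.8239
  Brand Z, 30 or over: 55×65/142 = 25.1761
Contributions (O − E)²/E:
  (18 − 21.6901)²/21.6901 = 0.6278
  (22 − 18.3099)²/18.3099 = 0.7437
  (14 − 25.4859)²/25.4859 = 5.1764
  (33 − 21.5141)²/21.5141 = 6.1321
  (45 − 29.8239)²/29.8239 = 7.7225
  (10 − 25.1761)²/25.1761 = 9.1481
χ² = 0.6278 + 0.7437 + 5.1764 + 6.1321 + 7.7225 + 9.1481 = 29.551

29.551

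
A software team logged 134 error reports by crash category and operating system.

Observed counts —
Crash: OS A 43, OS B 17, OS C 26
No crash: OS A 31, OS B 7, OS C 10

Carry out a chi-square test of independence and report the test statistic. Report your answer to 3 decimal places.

Row totals: 86, 48. Column totals: 74, 24, 36. Grand total N = 134.
Expected counts (row total × column total / N):
  Crash, OS A: 86×74/134 = 47.4925
  Crash, OS B: 86×24/134 = 15.4030
  Crash, OS C: 86×36/134 = 23.1045
  No crash, OS A: 48×74/134 = 26.5075
  No crash, OS B: 48×24/134 = 8.5970
  No crash, OS C: 48×36/134 = 12.8955
Contributions (O − E)²/E:
  (43 − 47.4925)²/47.4925 = 0.4250
  (17 − 15.4030)²/15.4030 = 0.1656
  (26 − 23.1045)²/23.1045 = 0.3629
  (31 − 26.5075)²/26.5075 = 0.7614
  (7 − 8.5970)²/8.5970 = 0.2967
  (10 − 12.8955)²/12.8955 = 0.6501
χ² = 0.4250 + 0.1656 + 0.3629 + 0.7614 + 0.2967 + 0.6501 = 2.662

2.662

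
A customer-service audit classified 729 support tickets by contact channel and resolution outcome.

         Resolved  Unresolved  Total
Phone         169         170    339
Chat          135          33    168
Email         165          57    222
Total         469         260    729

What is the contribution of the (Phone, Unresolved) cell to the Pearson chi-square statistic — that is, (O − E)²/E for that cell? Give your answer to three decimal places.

Row total (Phone) = 339; column total (Unresolved) = 260; N = 729.
Expected count E = 339 × 260 / 729 = 120.90535.
Contribution = (O − E)²/E = (170 − 120.90535)² / 120.90535 = 19.935.

19.935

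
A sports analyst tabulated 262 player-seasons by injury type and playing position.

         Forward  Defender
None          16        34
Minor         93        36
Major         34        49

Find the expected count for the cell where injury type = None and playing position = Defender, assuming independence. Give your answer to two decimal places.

22.71

Row total (None) = 50; column total (Defender) = 119; grand total N = 262.
Expected count = (row total × column total) / N = 50 × 119 / 262 = 22.71.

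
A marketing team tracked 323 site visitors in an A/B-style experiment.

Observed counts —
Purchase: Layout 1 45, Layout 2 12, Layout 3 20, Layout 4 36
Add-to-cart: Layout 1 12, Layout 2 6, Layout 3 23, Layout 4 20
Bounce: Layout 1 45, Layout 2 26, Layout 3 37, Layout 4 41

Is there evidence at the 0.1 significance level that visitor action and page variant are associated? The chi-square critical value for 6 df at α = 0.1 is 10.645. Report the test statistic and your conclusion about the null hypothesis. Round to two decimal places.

Row totals: 113, 61, 149. Column totals: 102, 44, 80, 97. Grand total N = 323.
Expected counts (row total × column total / N):
  Purchase, Layout 1: 113×102/323 = 35.684
  Purchase, Layout 2: 113×44/323 = 15.393
  Purchase, Layout 3: 113×80/323 = 27.988
  Purchase, Layout 4: 113×97/323 = 33.935
  Add-to-cart, Layout 1: 61×102/323 = 19.263
  Add-to-cart, Layout 2: 61×44/323 = 8.310
  Add-to-cart, Layout 3: 61×80/323 = 15.108
  Add-to-cart, Layout 4: 61×97/323 = 18.319
  Bounce, Layout 1: 149×102/323 = 47.053
  Bounce, Layout 2: 149×44/323 = 20.297
  Bounce, Layout 3: 149×80/323 = 36.904
  Bounce, Layout 4: 149×97/323 = 44.746
Contributions (O − E)²/E:
  (45 − 35.684)²/35.684 = 2.4321
  (12 − 15.393)²/15.393 = 0.7479
  (20 − 27.988)²/27.988 = 2.2798
  (36 − 33.935)²/33.935 = 0.1257
  (12 − 19.263)²/19.263 = 2.7385
  (6 − 8.310)²/8.310 = 0.6421
  (23 − 15.108)²/15.108 = 4.1226
  (20 − 18.319)²/18.319 = 0.1543
  (45 − 47.053)²/47.053 = 0.0896
  (26 − 20.297)²/20.297 = 1.6024
  (37 − 36.904)²/36.904 = 0.0002
  (41 − 44.746)²/44.746 = 0.3136
χ² = 2.4321 + 0.7479 + 2.2798 + 0.1257 + 2.7385 + 0.6421 + 4.1226 + 0.1543 + 0.0896 + 1.6024 + 0.0002 + 0.3136 = 15.25
df = (3−1)(4−1) = 6. Since 15.25 > 10.645, reject the null hypothesis of independence at α = 0.1.

15.25; reject H₀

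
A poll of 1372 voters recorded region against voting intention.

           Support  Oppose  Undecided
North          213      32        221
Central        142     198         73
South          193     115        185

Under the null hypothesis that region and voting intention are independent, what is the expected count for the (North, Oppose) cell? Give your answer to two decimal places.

Row total (North) = 466; column total (Oppose) = 345; grand total N = 1372.
Expected count = (row total × column total) / N = 466 × 345 / 1372 = 117.18.

117.18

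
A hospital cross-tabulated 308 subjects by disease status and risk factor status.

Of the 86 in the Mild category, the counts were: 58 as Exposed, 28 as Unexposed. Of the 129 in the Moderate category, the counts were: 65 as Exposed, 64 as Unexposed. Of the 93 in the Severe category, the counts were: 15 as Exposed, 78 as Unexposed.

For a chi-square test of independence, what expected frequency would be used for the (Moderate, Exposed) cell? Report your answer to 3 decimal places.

Row total (Moderate) = 129; column total (Exposed) = 138; grand total N = 308.
Expected count = (row total × column total) / N = 129 × 138 / 308 = 57.799.

57.799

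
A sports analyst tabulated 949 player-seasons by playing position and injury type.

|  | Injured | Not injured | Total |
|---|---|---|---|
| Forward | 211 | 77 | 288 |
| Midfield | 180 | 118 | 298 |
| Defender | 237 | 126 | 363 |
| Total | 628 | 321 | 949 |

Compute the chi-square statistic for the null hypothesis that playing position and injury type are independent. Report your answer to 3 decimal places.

Grand total N = 949.
Expected counts (row total × column total / N):
  Forward, Injured: 288×628/949 = 190.5838
  Forward, Not injured: 288×321/949 = 97.4162
  Midfield, Injured: 298×628/949 = 197.2013
  Midfield, Not injured: 298×321/949 = 100.7987
  Defender, Injured: 363×628/949 = 240.2150
  Defender, Not injured: 363×321/949 = 122.7850
Contributions (O − E)²/E:
  (211 − 190.5838)²/190.5838 = 2.1871
  (77 − 97.4162)²/97.4162 = 4.2788
  (180 − 197.2013)²/197.2013 = 1.5004
  (118 − 100.7987)²/100.7987 = 2.9354
  (237 − 240.2150)²/240.2150 = 0.0430
  (126 − 122.7850)²/122.7850 = 0.0842
χ² = 2.1871 + 4.2788 + 1.5004 + 2.9354 + 0.0430 + 0.0842 = 11.029

11.029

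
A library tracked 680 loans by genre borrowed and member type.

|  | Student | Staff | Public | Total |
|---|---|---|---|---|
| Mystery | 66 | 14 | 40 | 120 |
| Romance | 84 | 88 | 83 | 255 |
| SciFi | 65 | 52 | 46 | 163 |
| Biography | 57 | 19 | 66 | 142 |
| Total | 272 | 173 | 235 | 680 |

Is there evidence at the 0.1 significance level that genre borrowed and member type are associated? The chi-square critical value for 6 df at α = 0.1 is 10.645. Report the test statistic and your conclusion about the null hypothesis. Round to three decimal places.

45.997; reject H₀

Grand total N = 680.
Expected counts (row total × column total / N):
  Mystery, Student: 120×272/680 = 48.0000
  Mystery, Staff: 120×173/680 = 30.5294
  Mystery, Public: 120×235/680 = 41.4706
  Romance, Student: 255×272/680 = 102.0000
  Romance, Staff: 255×173/680 = 64.8750
  Romance, Public: 255×235/680 = 88.1250
  SciFi, Student: 163×272/680 = 65.2000
  SciFi, Staff: 163×173/680 = 41.4691
  SciFi, Public: 163×235/680 = 56.3309
  Biography, Student: 142×272/680 = 56.8000
  Biography, Staff: 142×173/680 = 36.1265
  Biography, Public: 142×235/680 = 49.0735
Contributions (O − E)²/E:
  (66 − 48.0000)²/48.0000 = 6.7500
  (14 − 30.5294)²/30.5294 = 8.9494
  (40 − 41.4706)²/41.4706 = 0.0521
  (84 − 102.0000)²/102.0000 = 3.1765
  (88 − 64.8750)²/64.8750 = 8.2430
  (83 − 88.1250)²/88.1250 = 0.2980
  (65 − 65.2000)²/65.2000 = 0.0006
  (52 − 41.4691)²/41.4691 = 2.6743
  (46 − 56.3309)²/56.3309 = 1.8947
  (57 − 56.8000)²/56.8000 = 0.0007
  (19 − 36.1265)²/36.1265 = 8.1192
  (66 − 49.0735)²/49.0735 = 5.8383
χ² = 6.7500 + 8.9494 + 0.0521 + 3.1765 + 8.2430 + 0.2980 + 0.0006 + 2.6743 + 1.8947 + 0.0007 + 8.1192 + 5.8383 = 45.997
df = (4−1)(3−1) = 6. Since 45.997 > 10.645, reject the null hypothesis of independence at α = 0.1.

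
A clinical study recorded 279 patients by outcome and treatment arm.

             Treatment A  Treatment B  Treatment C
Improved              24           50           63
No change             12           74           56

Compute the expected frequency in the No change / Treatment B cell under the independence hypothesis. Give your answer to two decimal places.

63.11

Row total (No change) = 142; column total (Treatment B) = 124; grand total N = 279.
Expected count = (row total × column total) / N = 142 × 124 / 279 = 63.11.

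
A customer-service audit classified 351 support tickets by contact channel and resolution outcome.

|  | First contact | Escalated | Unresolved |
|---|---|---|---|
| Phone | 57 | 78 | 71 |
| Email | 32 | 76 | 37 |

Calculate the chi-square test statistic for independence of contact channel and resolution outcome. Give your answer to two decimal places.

Row totals: 206, 145. Column totals: 89, 154, 108. Grand total N = 351.
Expected counts (row total × column total / N):
  Phone, First contact: 206×89/351 = 52.234
  Phone, Escalated: 206×154/351 = 90.382
  Phone, Unresolved: 206×108/351 = 63.385
  Email, First contact: 145×89/351 = 36.766
  Email, Escalated: 145×154/351 = 63.618
  Email, Unresolved: 145×108/351 = 44.615
Contributions (O − E)²/E:
  (57 − 52.234)²/52.234 = 0.4349
  (78 − 90.382)²/90.382 = 1.6963
  (71 − 63.385)²/63.385 = 0.9149
  (32 − 36.766)²/36.766 = 0.6178
  (76 − 63.618)²/63.618 = 2.4099
  (37 − 44.615)²/44.615 = 1.2997
χ² = 0.4349 + 1.6963 + 0.9149 + 0.6178 + 2.4099 + 1.2997 = 7.37

7.37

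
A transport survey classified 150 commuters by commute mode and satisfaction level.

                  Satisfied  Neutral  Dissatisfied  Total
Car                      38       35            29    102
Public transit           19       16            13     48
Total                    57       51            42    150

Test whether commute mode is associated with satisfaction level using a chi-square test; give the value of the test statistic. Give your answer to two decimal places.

0.08

Grand total N = 150.
Expected counts (row total × column total / N):
  Car, Satisfied: 102×57/150 = 38.760
  Car, Neutral: 102×51/150 = 34.680
  Car, Dissatisfied: 102×42/150 = 28.560
  Public transit, Satisfied: 48×57/150 = 18.240
  Public transit, Neutral: 48×51/150 = 16.320
  Public transit, Dissatisfied: 48×42/150 = 13.440
Contributions (O − E)²/E:
  (38 − 38.760)²/38.760 = 0.0149
  (35 − 34.680)²/34.680 = 0.0030
  (29 − 28.560)²/28.560 = 0.0068
  (19 − 18.240)²/18.240 = 0.0317
  (16 − 16.320)²/16.320 = 0.0063
  (13 − 13.440)²/13.440 = 0.0144
χ² = 0.0149 + 0.0030 + 0.0068 + 0.0317 + 0.0063 + 0.0144 = 0.08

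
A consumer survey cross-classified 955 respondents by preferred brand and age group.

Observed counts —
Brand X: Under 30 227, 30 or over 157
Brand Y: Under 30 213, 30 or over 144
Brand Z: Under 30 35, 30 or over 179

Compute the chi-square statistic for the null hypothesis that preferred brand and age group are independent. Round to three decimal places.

122.971

Row totals: 384, 357, 214. Column totals: 475, 480. Grand total N = 955.
Expected counts (row total × column total / N):
  Brand X, Under 30: 384×475/955 = 190.99476
  Brand X, 30 or over: 384×480/955 = 193.00524
  Brand Y, Under 30: 357×475/955 = 177.56545
  Brand Y, 30 or over: 357×480/955 = 179.43455
  Brand Z, Under 30: 214×475/955 = 106.43979
  Brand Z, 30 or over: 214×480/955 = 107.56021
Contributions (O − E)²/E:
  (227 − 190.99476)²/190.99476 = 6.7875
  (157 − 193.00524)²/193.00524 = 6.7168
  (213 − 177.56545)²/177.56545 = 7.0712
  (144 − 179.43455)²/179.43455 = 6.9976
  (35 − 106.43979)²/106.43979 = 47.9486
  (179 − 107.56021)²/107.56021 = 47.4492
χ² = 6.7875 + 6.7168 + 7.0712 + 6.9976 + 47.9486 + 47.4492 = 122.971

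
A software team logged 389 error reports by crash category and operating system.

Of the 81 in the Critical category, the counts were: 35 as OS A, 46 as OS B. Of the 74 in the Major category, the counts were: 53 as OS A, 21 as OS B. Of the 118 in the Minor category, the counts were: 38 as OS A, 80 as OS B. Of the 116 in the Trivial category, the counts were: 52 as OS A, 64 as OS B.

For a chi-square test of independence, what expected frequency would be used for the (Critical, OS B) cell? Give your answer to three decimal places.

43.936

Row total (Critical) = 81; column total (OS B) = 211; grand total N = 389.
Expected count = (row total × column total) / N = 81 × 211 / 389 = 43.936.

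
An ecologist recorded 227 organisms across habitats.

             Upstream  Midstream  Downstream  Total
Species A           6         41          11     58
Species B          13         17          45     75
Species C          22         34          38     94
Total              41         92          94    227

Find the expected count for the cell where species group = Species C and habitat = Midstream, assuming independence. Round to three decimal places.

Row total (Species C) = 94; column total (Midstream) = 92; grand total N = 227.
Expected count = (row total × column total) / N = 94 × 92 / 227 = 38.097.

38.097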